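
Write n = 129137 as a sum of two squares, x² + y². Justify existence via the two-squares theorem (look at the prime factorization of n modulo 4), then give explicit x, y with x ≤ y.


Step 1: Factor n = 129137 = 29 · 61 · 73.
Step 2: Check the mod-4 condition on each prime factor: 29 ≡ 1 (mod 4), exponent 1; 61 ≡ 1 (mod 4), exponent 1; 73 ≡ 1 (mod 4), exponent 1.
All primes ≡ 3 (mod 4) appear to even exponent (or don't appear), so by the two-squares theorem n IS expressible as a sum of two squares.
Step 3: Build a representation. Here n = 29 · 61 · 73 is a product of primes ≡ 1 (mod 4). Each prime p ≡ 1 (mod 4) is itself a sum of two squares; find a² by testing p − a² for a perfect square:
  29: 29 − 1² = 28, 29 − 2² = 25 = 5² ⇒ 29 = 2² + 5².
  61: 61 − 1² = 60, 61 − 2² = 57, 61 − 3² = 52, 61 − 4² = 45, 61 − 5² = 36 = 6² ⇒ 61 = 5² + 6².
  73: 73 − 1² = 72, 73 − 2² = 69, 73 − 3² = 64 = 8² ⇒ 73 = 3² + 8².
  Combine using the Brahmagupta–Fibonacci identity (a² + b²)(c² + d²) = (ac − bd)² + (ad + bc)² = (ac + bd)² + (ad − bc)²:
  29 · 61 = 1769: from (2² + 5²)(5² + 6²), take (2·5 − 5·6, 2·6 + 5·5) = (10 − 30, 12 + 25) = (-20, 37); dropping signs (only squares matter) gives (20, 37); check 20² + 37² = 400 + 1369 = 1769 ✓.
  1769 · 73 = 129137: from (20² + 37²)(3² + 8²), take (20·3 − 37·8, 20·8 + 37·3) = (60 − 296, 160 + 111) = (-236, 271); dropping signs (only squares matter) gives (236, 271); check 236² + 271² = 55696 + 73441 = 129137 ✓.
Step 4: Order so x ≤ y and verify: 236² + 271² = 55696 + 73441 = 129137 = n. ✓

n = 129137 = 236² + 271² (one valid representation with x ≤ y).


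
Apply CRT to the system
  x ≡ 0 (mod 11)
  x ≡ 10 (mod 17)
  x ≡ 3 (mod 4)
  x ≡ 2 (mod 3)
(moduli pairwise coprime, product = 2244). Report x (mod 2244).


Product of moduli M = 11 · 17 · 4 · 3 = 2244.
Merge one congruence at a time:
  Start: x ≡ 0 (mod 11).
  Combine with x ≡ 10 (mod 17); new modulus lcm = 187.
    Write x = 0 + 11·t and substitute into x ≡ 10 (mod 17): 11·t ≡ 10 − 0 = 10 (mod 17).
    The inverse of 11 mod 17 is 14 (since 11·14 = 154 = 9·17 + 1), so t ≡ 14·10 = 140 ≡ 4 (mod 17).
    Then x = 0 + 11·4 = 44, valid modulo lcm(11, 17) = 187: x ≡ 44 (mod 187).
  Combine with x ≡ 3 (mod 4); new modulus lcm = 748.
    Write x = 44 + 187·t and substitute into x ≡ 3 (mod 4): 187·t ≡ 3 − 44 = -41 (mod 4).
    Reduce coefficients mod 4: 3·t ≡ 3 (mod 4).
    The inverse of 3 mod 4 is 3 (since 3·3 = 9 = 2·4 + 1), so t ≡ 3·3 = 9 ≡ 1 (mod 4).
    Then x = 44 + 187·1 = 231, valid modulo lcm(187, 4) = 748: x ≡ 231 (mod 748).
  Combine with x ≡ 2 (mod 3); new modulus lcm = 2244.
    Write x = 231 + 748·t and substitute into x ≡ 2 (mod 3): 748·t ≡ 2 − 231 = -229 (mod 3).
    Reduce coefficients mod 3: 1·t ≡ 2 (mod 3).
    So t ≡ 2 (mod 3).
    Then x = 231 + 748·2 = 1727, valid modulo lcm(748, 3) = 2244: x ≡ 1727 (mod 2244).
Verify against each original: 1727 mod 11 = 0, 1727 mod 17 = 10, 1727 mod 4 = 3, 1727 mod 3 = 2.

x ≡ 1727 (mod 2244).


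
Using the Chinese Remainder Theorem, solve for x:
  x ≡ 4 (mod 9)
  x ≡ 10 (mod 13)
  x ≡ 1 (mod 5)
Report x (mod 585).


Moduli 9, 13, 5 are pairwise coprime; by CRT there is a unique solution modulo M = 9 · 13 · 5 = 585.
Solve pairwise, accumulating the modulus:
  Start with x ≡ 4 (mod 9).
  Combine with x ≡ 10 (mod 13): since gcd(9, 13) = 1, we get a unique residue mod 117.
    Write x = 4 + 9·t and substitute into x ≡ 10 (mod 13): 9·t ≡ 10 − 4 = 6 (mod 13).
    The inverse of 9 mod 13 is 3 (since 9·3 = 27 = 2·13 + 1), so t ≡ 3·6 = 18 ≡ 5 (mod 13).
    Then x = 4 + 9·5 = 49, valid modulo lcm(9, 13) = 117: x ≡ 49 (mod 117).
  Combine with x ≡ 1 (mod 5): since gcd(117, 5) = 1, we get a unique residue mod 585.
    Write x = 49 + 117·t and substitute into x ≡ 1 (mod 5): 117·t ≡ 1 − 49 = -48 (mod 5).
    Reduce coefficients mod 5: 2·t ≡ 2 (mod 5).
    The inverse of 2 mod 5 is 3 (since 2·3 = 6 = 1·5 + 1), so t ≡ 3·2 = 6 ≡ 1 (mod 5).
    Then x = 49 + 117·1 = 166, valid modulo lcm(117, 5) = 585: x ≡ 166 (mod 585).
Verify: 166 mod 9 = 4 ✓, 166 mod 13 = 10 ✓, 166 mod 5 = 1 ✓.

x ≡ 166 (mod 585).


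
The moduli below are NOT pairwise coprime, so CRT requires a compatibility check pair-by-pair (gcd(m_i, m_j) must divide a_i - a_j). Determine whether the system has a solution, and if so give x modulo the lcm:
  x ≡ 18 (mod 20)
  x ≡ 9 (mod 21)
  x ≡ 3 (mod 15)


Moduli 20, 21, 15 are not pairwise coprime, so CRT works modulo lcm(m_i) when all pairwise compatibility conditions hold.
Pairwise compatibility: gcd(m_i, m_j) must divide a_i - a_j for every pair.
Merge one congruence at a time:
  Start: x ≡ 18 (mod 20).
  Combine with x ≡ 9 (mod 21): gcd(20, 21) = 1; 9 - 18 = -9, which IS divisible by 1, so compatible.
    Write x = 18 + 20·t and substitute into x ≡ 9 (mod 21): 20·t ≡ 9 − 18 = -9 (mod 21).
    Reduce coefficients mod 21: 20·t ≡ 12 (mod 21).
    The inverse of 20 mod 21 is 20 (since 20·20 = 400 = 19·21 + 1), so t ≡ 20·12 = 240 ≡ 9 (mod 21).
    Then x = 18 + 20·9 = 198, valid modulo lcm(20, 21) = 420: x ≡ 198 (mod 420).
  Combine with x ≡ 3 (mod 15): gcd(420, 15) = 15; 3 - 198 = -195, which IS divisible by 15, so compatible.
    Write x = 198 + 420·t and substitute into x ≡ 3 (mod 15): 420·t ≡ 3 − 198 = -195 (mod 15).
    Divide the congruence (and modulus) by g = 15: 28·t ≡ -13 (mod 1).
    Modulo 1 every t works; take t = 0.
    Then x = 198 + 420·0 = 198, valid modulo lcm(420, 15) = 420: x ≡ 198 (mod 420).
Verify: 198 mod 20 = 18, 198 mod 21 = 9, 198 mod 15 = 3.

x ≡ 198 (mod 420).


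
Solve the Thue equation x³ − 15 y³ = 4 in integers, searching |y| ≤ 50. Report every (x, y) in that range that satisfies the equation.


The equation is x³ - 15y³ = 4. For fixed y, x³ = 15·y³ + 4, so a solution requires the RHS to be a perfect cube.
Strategy: iterate y from -50 to 50, compute RHS = 15·y³ + 4, and check whether it is a (positive or negative) perfect cube.
Check small values of y:
  y = 0: RHS = 4 is not a perfect cube.
  y = 1: RHS = 19 is not a perfect cube.
  y = -1: RHS = -11 is not a perfect cube.
  y = 2: RHS = 124 is not a perfect cube.
  y = -2: RHS = -116 is not a perfect cube.
  y = 3: RHS = 409 is not a perfect cube.
  y = -3: RHS = -401 is not a perfect cube.
Continuing the search up to |y| = 50 finds no solutions either.
No (x, y) in the scanned range satisfies the equation.

No integer solutions with |y| ≤ 50.


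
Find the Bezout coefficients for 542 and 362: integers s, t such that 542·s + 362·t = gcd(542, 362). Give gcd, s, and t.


Euclidean algorithm on (542, 362) — divide until remainder is 0:
  542 = 1 · 362 + 180
  362 = 2 · 180 + 2
  180 = 90 · 2 + 0
gcd(542, 362) = 2.
Track Bezout coefficients alongside the remainders: start with r₀ = 542 = a·1 + b·0 (s = 1, t = 0) and r₁ = 362 = a·0 + b·1 (s = 0, t = 1); each new remainder r_{k+1} = r_{k-1} − q_k·r_k inherits s_{k+1} = s_{k-1} − q_k·s_k, t_{k+1} = t_{k-1} − q_k·t_k, so r_k = a·s_k + b·t_k at every step:
  q = 1: r = 180, s = 1 − 1·0 = 1, t = 0 − 1·1 = -1  (check: 542·1 + 362·(-1) = 180)
  q = 2: r = 2, s = 0 − 2·1 = -2, t = 1 − 2·(-1) = 3  (check: 542·(-2) + 362·3 = 2)
The row with r = 2 (the gcd) gives the Bezout coefficients s = -2, t = 3.
Result: 542 · (-2) + 362 · (3) = 2.

gcd(542, 362) = 2; s = -2, t = 3 (check: 542·(-2) + 362·3 = 2).


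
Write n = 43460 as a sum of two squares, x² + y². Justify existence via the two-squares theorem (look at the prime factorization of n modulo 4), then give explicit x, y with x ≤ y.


Step 1: Factor n = 43460 = 2^2 · 5 · 41 · 53.
Step 2: Check the mod-4 condition on each prime factor: 2 = 2 (special); 5 ≡ 1 (mod 4), exponent 1; 41 ≡ 1 (mod 4), exponent 1; 53 ≡ 1 (mod 4), exponent 1.
All primes ≡ 3 (mod 4) appear to even exponent (or don't appear), so by the two-squares theorem n IS expressible as a sum of two squares.
Step 3: Build a representation. Group n = k² · m with k = 2 and m = 5 · 41 · 53 = 10865 (a product of primes ≡ 1 (mod 4)); a representation of m scales to one of n via (k·x)² + (k·y)² = k²(x² + y²). Each prime p ≡ 1 (mod 4) is itself a sum of two squares; find a² by testing p − a² for a perfect square:
  5: 5 − 1² = 4 = 2² ⇒ 5 = 1² + 2².
  41: 41 − 1² = 40, 41 − 2² = 37, 41 − 3² = 32, 41 − 4² = 25 = 5² ⇒ 41 = 4² + 5².
  53: 53 − 1² = 52, 53 − 2² = 49 = 7² ⇒ 53 = 2² + 7².
  Combine using the Brahmagupta–Fibonacci identity (a² + b²)(c² + d²) = (ac − bd)² + (ad + bc)² = (ac + bd)² + (ad − bc)²:
  5 · 41 = 205: from (1² + 2²)(4² + 5²), take (1·4 − 2·5, 1·5 + 2·4) = (4 − 10, 5 + 8) = (-6, 13); dropping signs (only squares matter) gives (6, 13); check 6² + 13² = 36 + 169 = 205 ✓.
  205 · 53 = 10865: from (6² + 13²)(2² + 7²), take (6·2 − 13·7, 6·7 + 13·2) = (12 − 91, 42 + 26) = (-79, 68); dropping signs (only squares matter) gives (79, 68); check 79² + 68² = 6241 + 4624 = 10865 ✓.
  Scale by k = 2: (2·79, 2·68) = (158, 136).
Step 4: Order so x ≤ y and verify: 136² + 158² = 18496 + 24964 = 43460 = n. ✓

n = 43460 = 136² + 158² (one valid representation with x ≤ y).


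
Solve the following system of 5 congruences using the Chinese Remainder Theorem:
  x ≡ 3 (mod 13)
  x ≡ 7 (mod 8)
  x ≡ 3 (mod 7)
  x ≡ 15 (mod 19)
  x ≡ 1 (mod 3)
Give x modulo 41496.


Product of moduli M = 13 · 8 · 7 · 19 · 3 = 41496.
Merge one congruence at a time:
  Start: x ≡ 3 (mod 13).
  Combine with x ≡ 7 (mod 8); new modulus lcm = 104.
    Write x = 3 + 13·t and substitute into x ≡ 7 (mod 8): 13·t ≡ 7 − 3 = 4 (mod 8).
    Reduce coefficients mod 8: 5·t ≡ 4 (mod 8).
    The inverse of 5 mod 8 is 5 (since 5·5 = 25 = 3·8 + 1), so t ≡ 5·4 = 20 ≡ 4 (mod 8).
    Then x = 3 + 13·4 = 55, valid modulo lcm(13, 8) = 104: x ≡ 55 (mod 104).
  Combine with x ≡ 3 (mod 7); new modulus lcm = 728.
    Write x = 55 + 104·t and substitute into x ≡ 3 (mod 7): 104·t ≡ 3 − 55 = -52 (mod 7).
    Reduce coefficients mod 7: 6·t ≡ 4 (mod 7).
    The inverse of 6 mod 7 is 6 (since 6·6 = 36 = 5·7 + 1), so t ≡ 6·4 = 24 ≡ 3 (mod 7).
    Then x = 55 + 104·3 = 367, valid modulo lcm(104, 7) = 728: x ≡ 367 (mod 728).
  Combine with x ≡ 15 (mod 19); new modulus lcm = 13832.
    Write x = 367 + 728·t and substitute into x ≡ 15 (mod 19): 728·t ≡ 15 − 367 = -352 (mod 19).
    Reduce coefficients mod 19: 6·t ≡ 9 (mod 19).
    The inverse of 6 mod 19 is 16 (since 6·16 = 96 = 5·19 + 1), so t ≡ 16·9 = 144 ≡ 11 (mod 19).
    Then x = 367 + 728·11 = 8375, valid modulo lcm(728, 19) = 13832: x ≡ 8375 (mod 13832).
  Combine with x ≡ 1 (mod 3); new modulus lcm = 41496.
    Write x = 8375 + 13832·t and substitute into x ≡ 1 (mod 3): 13832·t ≡ 1 − 8375 = -8374 (mod 3).
    Reduce coefficients mod 3: 2·t ≡ 2 (mod 3).
    The inverse of 2 mod 3 is 2 (since 2·2 = 4 = 1·3 + 1), so t ≡ 2·2 = 4 ≡ 1 (mod 3).
    Then x = 8375 + 13832·1 = 22207, valid modulo lcm(13832, 3) = 41496: x ≡ 22207 (mod 41496).
Verify against each original: 22207 mod 13 = 3, 22207 mod 8 = 7, 22207 mod 7 = 3, 22207 mod 19 = 15, 22207 mod 3 = 1.

x ≡ 22207 (mod 41496).


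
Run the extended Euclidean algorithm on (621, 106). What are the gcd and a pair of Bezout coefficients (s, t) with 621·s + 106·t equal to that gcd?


Euclidean algorithm on (621, 106) — divide until remainder is 0:
  621 = 5 · 106 + 91
  106 = 1 · 91 + 15
  91 = 6 · 15 + 1
  15 = 15 · 1 + 0
gcd(621, 106) = 1.
Track Bezout coefficients alongside the remainders: start with r₀ = 621 = a·1 + b·0 (s = 1, t = 0) and r₁ = 106 = a·0 + b·1 (s = 0, t = 1); each new remainder r_{k+1} = r_{k-1} − q_k·r_k inherits s_{k+1} = s_{k-1} − q_k·s_k, t_{k+1} = t_{k-1} − q_k·t_k, so r_k = a·s_k + b·t_k at every step:
  q = 5: r = 91, s = 1 − 5·0 = 1, t = 0 − 5·1 = -5  (check: 621·1 + 106·(-5) = 91)
  q = 1: r = 15, s = 0 − 1·1 = -1, t = 1 − 1·(-5) = 6  (check: 621·(-1) + 106·6 = 15)
  q = 6: r = 1, s = 1 − 6·(-1) = 7, t = -5 − 6·6 = -41  (check: 621·7 + 106·(-41) = 1)
The row with r = 1 (the gcd) gives the Bezout coefficients s = 7, t = -41.
Result: 621 · (7) + 106 · (-41) = 1.

gcd(621, 106) = 1; s = 7, t = -41 (check: 621·7 + 106·(-41) = 1).


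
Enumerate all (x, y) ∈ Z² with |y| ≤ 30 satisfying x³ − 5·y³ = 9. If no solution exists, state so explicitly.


The equation is x³ - 5y³ = 9. For fixed y, x³ = 5·y³ + 9, so a solution requires the RHS to be a perfect cube.
Strategy: iterate y from -30 to 30, compute RHS = 5·y³ + 9, and check whether it is a (positive or negative) perfect cube.
Check small values of y:
  y = 0: RHS = 9 is not a perfect cube.
  y = 1: RHS = 14 is not a perfect cube.
  y = -1: RHS = 4 is not a perfect cube.
  y = 2: RHS = 49 is not a perfect cube.
  y = -2: RHS = -31 is not a perfect cube.
  y = 3: RHS = 144 is not a perfect cube.
  y = -3: RHS = -126 is not a perfect cube.
Continuing the search up to |y| = 30 finds no solutions either.
No (x, y) in the scanned range satisfies the equation.

No integer solutions with |y| ≤ 30.


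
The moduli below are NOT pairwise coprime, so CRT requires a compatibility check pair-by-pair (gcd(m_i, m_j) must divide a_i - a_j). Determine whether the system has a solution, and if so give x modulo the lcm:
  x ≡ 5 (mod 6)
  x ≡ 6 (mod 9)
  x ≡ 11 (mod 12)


Moduli 6, 9, 12 are not pairwise coprime, so CRT works modulo lcm(m_i) when all pairwise compatibility conditions hold.
Pairwise compatibility: gcd(m_i, m_j) must divide a_i - a_j for every pair.
Merge one congruence at a time:
  Start: x ≡ 5 (mod 6).
  Combine with x ≡ 6 (mod 9): gcd(6, 9) = 3, and 6 - 5 = 1 is NOT divisible by 3.
    ⇒ system is inconsistent (no integer solution).

No solution (the system is inconsistent).


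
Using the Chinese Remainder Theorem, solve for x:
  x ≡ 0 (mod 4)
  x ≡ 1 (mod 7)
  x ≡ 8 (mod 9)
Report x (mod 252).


Moduli 4, 7, 9 are pairwise coprime; by CRT there is a unique solution modulo M = 4 · 7 · 9 = 252.
Solve pairwise, accumulating the modulus:
  Start with x ≡ 0 (mod 4).
  Combine with x ≡ 1 (mod 7): since gcd(4, 7) = 1, we get a unique residue mod 28.
    Write x = 0 + 4·t and substitute into x ≡ 1 (mod 7): 4·t ≡ 1 − 0 = 1 (mod 7).
    The inverse of 4 mod 7 is 2 (since 4·2 = 8 = 1·7 + 1), so t ≡ 2·1 = 2 ≡ 2 (mod 7).
    Then x = 0 + 4·2 = 8, valid modulo lcm(4, 7) = 28: x ≡ 8 (mod 28).
  Combine with x ≡ 8 (mod 9): since gcd(28, 9) = 1, we get a unique residue mod 252.
    Write x = 8 + 28·t and substitute into x ≡ 8 (mod 9): 28·t ≡ 8 − 8 = 0 (mod 9).
    Reduce coefficients mod 9: 1·t ≡ 0 (mod 9).
    So t ≡ 0 (mod 9).
    Then x = 8 + 28·0 = 8, valid modulo lcm(28, 9) = 252: x ≡ 8 (mod 252).
Verify: 8 mod 4 = 0 ✓, 8 mod 7 = 1 ✓, 8 mod 9 = 8 ✓.

x ≡ 8 (mod 252).


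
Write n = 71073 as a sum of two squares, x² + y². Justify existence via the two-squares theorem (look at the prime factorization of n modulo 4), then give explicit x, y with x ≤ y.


Step 1: Factor n = 71073 = 3^2 · 53 · 149.
Step 2: Check the mod-4 condition on each prime factor: 3 ≡ 3 (mod 4), exponent 2 (must be even); 53 ≡ 1 (mod 4), exponent 1; 149 ≡ 1 (mod 4), exponent 1.
All primes ≡ 3 (mod 4) appear to even exponent (or don't appear), so by the two-squares theorem n IS expressible as a sum of two squares.
Step 3: Build a representation. Group n = k² · m with k = 3 and m = 53 · 149 = 7897 (a product of primes ≡ 1 (mod 4)); a representation of m scales to one of n via (k·x)² + (k·y)² = k²(x² + y²). Each prime p ≡ 1 (mod 4) is itself a sum of two squares; find a² by testing p − a² for a perfect square:
  53: 53 − 1² = 52, 53 − 2² = 49 = 7² ⇒ 53 = 2² + 7².
  149: 149 − 1² = 148, 149 − 2² = 145, 149 − 3² = 140, 149 − 4² = 133, 149 − 5² = 124, 149 − 6² = 113, 149 − 7² = 100 = 10² ⇒ 149 = 7² + 10².
  Combine using the Brahmagupta–Fibonacci identity (a² + b²)(c² + d²) = (ac − bd)² + (ad + bc)² = (ac + bd)² + (ad − bc)²:
  53 · 149 = 7897: from (2² + 7²)(7² + 10²), take (2·7 − 7·10, 2·10 + 7·7) = (14 − 70, 20 + 49) = (-56, 69); dropping signs (only squares matter) gives (56, 69); check 56² + 69² = 3136 + 4761 = 7897 ✓.
  Scale by k = 3: (3·56, 3·69) = (168, 207).
Step 4: Order so x ≤ y and verify: 168² + 207² = 28224 + 42849 = 71073 = n. ✓

n = 71073 = 168² + 207² (one valid representation with x ≤ y).


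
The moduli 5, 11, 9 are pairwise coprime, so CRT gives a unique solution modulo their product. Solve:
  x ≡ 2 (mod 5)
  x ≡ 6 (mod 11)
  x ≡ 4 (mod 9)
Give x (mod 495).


Moduli 5, 11, 9 are pairwise coprime; by CRT there is a unique solution modulo M = 5 · 11 · 9 = 495.
Solve pairwise, accumulating the modulus:
  Start with x ≡ 2 (mod 5).
  Combine with x ≡ 6 (mod 11): since gcd(5, 11) = 1, we get a unique residue mod 55.
    Write x = 2 + 5·t and substitute into x ≡ 6 (mod 11): 5·t ≡ 6 − 2 = 4 (mod 11).
    The inverse of 5 mod 11 is 9 (since 5·9 = 45 = 4·11 + 1), so t ≡ 9·4 = 36 ≡ 3 (mod 11).
    Then x = 2 + 5·3 = 17, valid modulo lcm(5, 11) = 55: x ≡ 17 (mod 55).
  Combine with x ≡ 4 (mod 9): since gcd(55, 9) = 1, we get a unique residue mod 495.
    Write x = 17 + 55·t and substitute into x ≡ 4 (mod 9): 55·t ≡ 4 − 17 = -13 (mod 9).
    Reduce coefficients mod 9: 1·t ≡ 5 (mod 9).
    So t ≡ 5 (mod 9).
    Then x = 17 + 55·5 = 292, valid modulo lcm(55, 9) = 495: x ≡ 292 (mod 495).
Verify: 292 mod 5 = 2 ✓, 292 mod 11 = 6 ✓, 292 mod 9 = 4 ✓.

x ≡ 292 (mod 495).


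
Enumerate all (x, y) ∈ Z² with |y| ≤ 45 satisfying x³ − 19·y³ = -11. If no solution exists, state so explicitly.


The equation is x³ - 19y³ = -11. For fixed y, x³ = 19·y³ − 11, so a solution requires the RHS to be a perfect cube.
Strategy: iterate y from -45 to 45, compute RHS = 19·y³ − 11, and check whether it is a (positive or negative) perfect cube.
Check small values of y:
  y = 0: RHS = -11 is not a perfect cube.
  y = 1: RHS = 8 = (2)³ ⇒ x = 2 works.
  y = -1: RHS = -30 is not a perfect cube.
  y = 2: RHS = 141 is not a perfect cube.
  y = -2: RHS = -163 is not a perfect cube.
  y = 3: RHS = 502 is not a perfect cube.
  y = -3: RHS = -524 is not a perfect cube.
Continuing the search up to |y| = 45 finds no further solutions beyond those listed.
Collected solutions: (2, 1).

Solutions (with |y| ≤ 45): (2, 1).


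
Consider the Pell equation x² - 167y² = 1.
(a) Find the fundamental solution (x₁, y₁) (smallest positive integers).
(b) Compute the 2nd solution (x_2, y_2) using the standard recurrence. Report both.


Step 1: Find the fundamental solution (x₁, y₁) of x² - 167y² = 1.
  Expand √167 as a continued fraction. a₀ = ⌊√167⌋ = 12; iterate m_{k+1} = d_k·a_k − m_k, d_{k+1} = (167 − m_{k+1}²)/d_k, a_{k+1} = ⌊(a₀ + m_{k+1})/d_{k+1}⌋ (starting m₀ = 0, d₀ = 1), with convergents p_k = a_k·p_{k-1} + p_{k-2}, q_k = a_k·q_{k-1} + q_{k-2} (p₋₁ = 1, q₋₁ = 0):
  k = 0: a₀ = 12; p₀/q₀ = 12/1; p₀² − 167·q₀² = 144 − 167 = -23.
  k = 1: m = 12, d = 23, a = ⌊(12 + 12)/23⌋ = 1; p/q = (1·12 + 1)/(1·1 + 0) = 13/1; p² − 167·q² = 169 − 167 = 2.
  k = 2: m = 11, d = 2, a = ⌊(12 + 11)/2⌋ = 11; p/q = (11·13 + 12)/(11·1 + 1) = 155/12; p² − 167·q² = 24025 − 24048 = -23.
  k = 3: m = 11, d = 23, a = ⌊(12 + 11)/23⌋ = 1; p/q = (1·155 + 13)/(1·12 + 1) = 168/13; p² − 167·q² = 28224 − 28223 = 1.
  The first convergent with p² − 167·q² = 1 gives the fundamental solution (x₁, y₁) = (168, 13).
Step 2: Apply the recurrence (x_{n+1}, y_{n+1}) = (x₁x_n + 167y₁y_n, x₁y_n + y₁x_n) repeatedly.
  From (x_1, y_1) = (168, 13): x_2 = 168·168 + 167·13·13 = 56447; y_2 = 168·13 + 13·168 = 4368.
Step 3: Verify x_2² - 167·y_2² = 3186263809 - 3186263808 = 1 (should be 1). ✓

(x_1, y_1) = (168, 13); (x_2, y_2) = (56447, 4368).


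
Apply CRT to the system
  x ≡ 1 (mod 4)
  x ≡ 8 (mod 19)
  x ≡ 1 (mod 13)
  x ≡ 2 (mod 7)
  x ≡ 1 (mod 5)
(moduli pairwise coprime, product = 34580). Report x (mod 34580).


Product of moduli M = 4 · 19 · 13 · 7 · 5 = 34580.
Merge one congruence at a time:
  Start: x ≡ 1 (mod 4).
  Combine with x ≡ 8 (mod 19); new modulus lcm = 76.
    Write x = 1 + 4·t and substitute into x ≡ 8 (mod 19): 4·t ≡ 8 − 1 = 7 (mod 19).
    The inverse of 4 mod 19 is 5 (since 4·5 = 20 = 1·19 + 1), so t ≡ 5·7 = 35 ≡ 16 (mod 19).
    Then x = 1 + 4·16 = 65, valid modulo lcm(4, 19) = 76: x ≡ 65 (mod 76).
  Combine with x ≡ 1 (mod 13); new modulus lcm = 988.
    Write x = 65 + 76·t and substitute into x ≡ 1 (mod 13): 76·t ≡ 1 − 65 = -64 (mod 13).
    Reduce coefficients mod 13: 11·t ≡ 1 (mod 13).
    The inverse of 11 mod 13 is 6 (since 11·6 = 66 = 5·13 + 1), so t ≡ 6·1 = 6 ≡ 6 (mod 13).
    Then x = 65 + 76·6 = 521, valid modulo lcm(76, 13) = 988: x ≡ 521 (mod 988).
  Combine with x ≡ 2 (mod 7); new modulus lcm = 6916.
    Write x = 521 + 988·t and substitute into x ≡ 2 (mod 7): 988·t ≡ 2 − 521 = -519 (mod 7).
    Reduce coefficients mod 7: 1·t ≡ 6 (mod 7).
    So t ≡ 6 (mod 7).
    Then x = 521 + 988·6 = 6449, valid modulo lcm(988, 7) = 6916: x ≡ 6449 (mod 6916).
  Combine with x ≡ 1 (mod 5); new modulus lcm = 34580.
    Write x = 6449 + 6916·t and substitute into x ≡ 1 (mod 5): 6916·t ≡ 1 − 6449 = -6448 (mod 5).
    Reduce coefficients mod 5: 1·t ≡ 2 (mod 5).
    So t ≡ 2 (mod 5).
    Then x = 6449 + 6916·2 = 20281, valid modulo lcm(6916, 5) = 34580: x ≡ 20281 (mod 34580).
Verify against each original: 20281 mod 4 = 1, 20281 mod 19 = 8, 20281 mod 13 = 1, 20281 mod 7 = 2, 20281 mod 5 = 1.

x ≡ 20281 (mod 34580).


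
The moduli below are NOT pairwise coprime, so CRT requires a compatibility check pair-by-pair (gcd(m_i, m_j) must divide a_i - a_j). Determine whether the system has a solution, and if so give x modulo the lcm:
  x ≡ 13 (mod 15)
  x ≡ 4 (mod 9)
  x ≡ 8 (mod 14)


Moduli 15, 9, 14 are not pairwise coprime, so CRT works modulo lcm(m_i) when all pairwise compatibility conditions hold.
Pairwise compatibility: gcd(m_i, m_j) must divide a_i - a_j for every pair.
Merge one congruence at a time:
  Start: x ≡ 13 (mod 15).
  Combine with x ≡ 4 (mod 9): gcd(15, 9) = 3; 4 - 13 = -9, which IS divisible by 3, so compatible.
    Write x = 13 + 15·t and substitute into x ≡ 4 (mod 9): 15·t ≡ 4 − 13 = -9 (mod 9).
    Divide the congruence (and modulus) by g = 3: 5·t ≡ -3 (mod 3).
    Reduce coefficients mod 3: 2·t ≡ 0 (mod 3).
    The inverse of 2 mod 3 is 2 (since 2·2 = 4 = 1·3 + 1), so t ≡ 2·0 = 0 ≡ 0 (mod 3).
    Then x = 13 + 15·0 = 13, valid modulo lcm(15, 9) = 45: x ≡ 13 (mod 45).
  Combine with x ≡ 8 (mod 14): gcd(45, 14) = 1; 8 - 13 = -5, which IS divisible by 1, so compatible.
    Write x = 13 + 45·t and substitute into x ≡ 8 (mod 14): 45·t ≡ 8 − 13 = -5 (mod 14).
    Reduce coefficients mod 14: 3·t ≡ 9 (mod 14).
    The inverse of 3 mod 14 is 5 (since 3·5 = 15 = 1·14 + 1), so t ≡ 5·9 = 45 ≡ 3 (mod 14).
    Then x = 13 + 45·3 = 148, valid modulo lcm(45, 14) = 630: x ≡ 148 (mod 630).
Verify: 148 mod 15 = 13, 148 mod 9 = 4, 148 mod 14 = 8.

x ≡ 148 (mod 630).


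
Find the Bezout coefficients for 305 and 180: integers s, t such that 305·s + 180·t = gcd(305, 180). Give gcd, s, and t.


Euclidean algorithm on (305, 180) — divide until remainder is 0:
  305 = 1 · 180 + 125
  180 = 1 · 125 + 55
  125 = 2 · 55 + 15
  55 = 3 · 15 + 10
  15 = 1 · 10 + 5
  10 = 2 · 5 + 0
gcd(305, 180) = 5.
Track Bezout coefficients alongside the remainders: start with r₀ = 305 = a·1 + b·0 (s = 1, t = 0) and r₁ = 180 = a·0 + b·1 (s = 0, t = 1); each new remainder r_{k+1} = r_{k-1} − q_k·r_k inherits s_{k+1} = s_{k-1} − q_k·s_k, t_{k+1} = t_{k-1} − q_k·t_k, so r_k = a·s_k + b·t_k at every step:
  q = 1: r = 125, s = 1 − 1·0 = 1, t = 0 − 1·1 = -1  (check: 305·1 + 180·(-1) = 125)
  q = 1: r = 55, s = 0 − 1·1 = -1, t = 1 − 1·(-1) = 2  (check: 305·(-1) + 180·2 = 55)
  q = 2: r = 15, s = 1 − 2·(-1) = 3, t = -1 − 2·2 = -5  (check: 305·3 + 180·(-5) = 15)
  q = 3: r = 10, s = -1 − 3·3 = -10, t = 2 − 3·(-5) = 17  (check: 305·(-10) + 180·17 = 10)
  q = 1: r = 5, s = 3 − 1·(-10) = 13, t = -5 − 1·17 = -22  (check: 305·13 + 180·(-22) = 5)
The row with r = 5 (the gcd) gives the Bezout coefficients s = 13, t = -22.
Result: 305 · (13) + 180 · (-22) = 5.

gcd(305, 180) = 5; s = 13, t = -22 (check: 305·13 + 180·(-22) = 5).


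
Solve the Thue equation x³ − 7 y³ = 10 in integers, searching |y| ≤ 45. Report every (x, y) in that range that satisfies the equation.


The equation is x³ - 7y³ = 10. For fixed y, x³ = 7·y³ + 10, so a solution requires the RHS to be a perfect cube.
Strategy: iterate y from -45 to 45, compute RHS = 7·y³ + 10, and check whether it is a (positive or negative) perfect cube.
Check small values of y:
  y = 0: RHS = 10 is not a perfect cube.
  y = 1: RHS = 17 is not a perfect cube.
  y = -1: RHS = 3 is not a perfect cube.
  y = 2: RHS = 66 is not a perfect cube.
  y = -2: RHS = -46 is not a perfect cube.
  y = 3: RHS = 199 is not a perfect cube.
  y = -3: RHS = -179 is not a perfect cube.
Continuing the search up to |y| = 45 finds no solutions either.
No (x, y) in the scanned range satisfies the equation.

No integer solutions with |y| ≤ 45.


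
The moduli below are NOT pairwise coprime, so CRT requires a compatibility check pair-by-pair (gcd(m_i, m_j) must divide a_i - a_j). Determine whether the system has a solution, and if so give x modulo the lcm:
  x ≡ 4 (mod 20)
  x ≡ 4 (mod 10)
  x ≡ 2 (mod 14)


Moduli 20, 10, 14 are not pairwise coprime, so CRT works modulo lcm(m_i) when all pairwise compatibility conditions hold.
Pairwise compatibility: gcd(m_i, m_j) must divide a_i - a_j for every pair.
Merge one congruence at a time:
  Start: x ≡ 4 (mod 20).
  Combine with x ≡ 4 (mod 10): gcd(20, 10) = 10; 4 - 4 = 0, which IS divisible by 10, so compatible.
    Write x = 4 + 20·t and substitute into x ≡ 4 (mod 10): 20·t ≡ 4 − 4 = 0 (mod 10).
    Divide the congruence (and modulus) by g = 10: 2·t ≡ 0 (mod 1).
    Modulo 1 every t works; take t = 0.
    Then x = 4 + 20·0 = 4, valid modulo lcm(20, 10) = 20: x ≡ 4 (mod 20).
  Combine with x ≡ 2 (mod 14): gcd(20, 14) = 2; 2 - 4 = -2, which IS divisible by 2, so compatible.
    Write x = 4 + 20·t and substitute into x ≡ 2 (mod 14): 20·t ≡ 2 − 4 = -2 (mod 14).
    Divide the congruence (and modulus) by g = 2: 10·t ≡ -1 (mod 7).
    Reduce coefficients mod 7: 3·t ≡ 6 (mod 7).
    The inverse of 3 mod 7 is 5 (since 3·5 = 15 = 2·7 + 1), so t ≡ 5·6 = 30 ≡ 2 (mod 7).
    Then x = 4 + 20·2 = 44, valid modulo lcm(20, 14) = 140: x ≡ 44 (mod 140).
Verify: 44 mod 20 = 4, 44 mod 10 = 4, 44 mod 14 = 2.

x ≡ 44 (mod 140).


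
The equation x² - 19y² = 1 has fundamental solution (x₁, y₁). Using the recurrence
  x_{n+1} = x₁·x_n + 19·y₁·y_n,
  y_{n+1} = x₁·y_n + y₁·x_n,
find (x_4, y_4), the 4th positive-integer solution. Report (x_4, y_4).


Step 1: Find the fundamental solution (x₁, y₁) of x² - 19y² = 1.
  Expand √19 as a continued fraction. a₀ = ⌊√19⌋ = 4; iterate m_{k+1} = d_k·a_k − m_k, d_{k+1} = (19 − m_{k+1}²)/d_k, a_{k+1} = ⌊(a₀ + m_{k+1})/d_{k+1}⌋ (starting m₀ = 0, d₀ = 1), with convergents p_k = a_k·p_{k-1} + p_{k-2}, q_k = a_k·q_{k-1} + q_{k-2} (p₋₁ = 1, q₋₁ = 0):
  k = 0: a₀ = 4; p₀/q₀ = 4/1; p₀² − 19·q₀² = 16 − 19 = -3.
  k = 1: m = 4, d = 3, a = ⌊(4 + 4)/3⌋ = 2; p/q = (2·4 + 1)/(2·1 + 0) = 9/2; p² − 19·q² = 81 − 76 = 5.
  k = 2: m = 2, d = 5, a = ⌊(4 + 2)/5⌋ = 1; p/q = (1·9 + 4)/(1·2 + 1) = 13/3; p² − 19·q² = 169 − 171 = -2.
  k = 3: m = 3, d = 2, a = ⌊(4 + 3)/2⌋ = 3; p/q = (3·13 + 9)/(3·3 + 2) = 48/11; p² − 19·q² = 2304 − 2299 = 5.
  k = 4: m = 3, d = 5, a = ⌊(4 + 3)/5⌋ = 1; p/q = (1·48 + 13)/(1·11 + 3) = 61/14; p² − 19·q² = 3721 − 3724 = -3.
  k = 5: m = 2, d = 3, a = ⌊(4 + 2)/3⌋ = 2; p/q = (2·61 + 48)/(2·14 + 11) = 170/39; p² − 19·q² = 28900 − 28899 = 1.
  The first convergent with p² − 19·q² = 1 gives the fundamental solution (x₁, y₁) = (170, 39).
Step 2: Apply the recurrence (x_{n+1}, y_{n+1}) = (x₁x_n + 19y₁y_n, x₁y_n + y₁x_n) repeatedly.
  From (x_1, y_1) = (170, 39): x_2 = 170·170 + 19·39·39 = 57799; y_2 = 170·39 + 39·170 = 13260.
  From (x_2, y_2) = (57799, 13260): x_3 = 170·57799 + 19·39·13260 = 19651490; y_3 = 170·13260 + 39·57799 = 4508361.
  From (x_3, y_3) = (19651490, 4508361): x_4 = 170·19651490 + 19·39·4508361 = 6681448801; y_4 = 170·4508361 + 39·19651490 = 1532829480.
Step 3: Verify x_4² - 19·y_4² = 44641758080384337601 - 44641758080384337600 = 1 (should be 1). ✓

(x_1, y_1) = (170, 39); (x_4, y_4) = (6681448801, 1532829480).


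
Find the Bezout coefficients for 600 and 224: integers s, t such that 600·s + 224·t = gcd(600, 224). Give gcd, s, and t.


Euclidean algorithm on (600, 224) — divide until remainder is 0:
  600 = 2 · 224 + 152
  224 = 1 · 152 + 72
  152 = 2 · 72 + 8
  72 = 9 · 8 + 0
gcd(600, 224) = 8.
Track Bezout coefficients alongside the remainders: start with r₀ = 600 = a·1 + b·0 (s = 1, t = 0) and r₁ = 224 = a·0 + b·1 (s = 0, t = 1); each new remainder r_{k+1} = r_{k-1} − q_k·r_k inherits s_{k+1} = s_{k-1} − q_k·s_k, t_{k+1} = t_{k-1} − q_k·t_k, so r_k = a·s_k + b·t_k at every step:
  q = 2: r = 152, s = 1 − 2·0 = 1, t = 0 − 2·1 = -2  (check: 600·1 + 224·(-2) = 152)
  q = 1: r = 72, s = 0 − 1·1 = -1, t = 1 − 1·(-2) = 3  (check: 600·(-1) + 224·3 = 72)
  q = 2: r = 8, s = 1 − 2·(-1) = 3, t = -2 − 2·3 = -8  (check: 600·3 + 224·(-8) = 8)
The row with r = 8 (the gcd) gives the Bezout coefficients s = 3, t = -8.
Result: 600 · (3) + 224 · (-8) = 8.

gcd(600, 224) = 8; s = 3, t = -8 (check: 600·3 + 224·(-8) = 8).


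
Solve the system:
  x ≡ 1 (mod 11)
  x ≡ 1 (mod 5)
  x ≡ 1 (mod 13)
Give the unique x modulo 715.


Moduli 11, 5, 13 are pairwise coprime; by CRT there is a unique solution modulo M = 11 · 5 · 13 = 715.
Solve pairwise, accumulating the modulus:
  Start with x ≡ 1 (mod 11).
  Combine with x ≡ 1 (mod 5): since gcd(11, 5) = 1, we get a unique residue mod 55.
    Write x = 1 + 11·t and substitute into x ≡ 1 (mod 5): 11·t ≡ 1 − 1 = 0 (mod 5).
    Reduce coefficients mod 5: 1·t ≡ 0 (mod 5).
    So t ≡ 0 (mod 5).
    Then x = 1 + 11·0 = 1, valid modulo lcm(11, 5) = 55: x ≡ 1 (mod 55).
  Combine with x ≡ 1 (mod 13): since gcd(55, 13) = 1, we get a unique residue mod 715.
    Write x = 1 + 55·t and substitute into x ≡ 1 (mod 13): 55·t ≡ 1 − 1 = 0 (mod 13).
    Reduce coefficients mod 13: 3·t ≡ 0 (mod 13).
    The inverse of 3 mod 13 is 9 (since 3·9 = 27 = 2·13 + 1), so t ≡ 9·0 = 0 ≡ 0 (mod 13).
    Then x = 1 + 55·0 = 1, valid modulo lcm(55, 13) = 715: x ≡ 1 (mod 715).
Verify: 1 mod 11 = 1 ✓, 1 mod 5 = 1 ✓, 1 mod 13 = 1 ✓.

x ≡ 1 (mod 715).


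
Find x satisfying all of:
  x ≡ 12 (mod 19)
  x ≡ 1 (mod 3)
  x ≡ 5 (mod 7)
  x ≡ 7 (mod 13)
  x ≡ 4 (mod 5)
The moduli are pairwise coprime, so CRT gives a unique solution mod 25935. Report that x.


Product of moduli M = 19 · 3 · 7 · 13 · 5 = 25935.
Merge one congruence at a time:
  Start: x ≡ 12 (mod 19).
  Combine with x ≡ 1 (mod 3); new modulus lcm = 57.
    Write x = 12 + 19·t and substitute into x ≡ 1 (mod 3): 19·t ≡ 1 − 12 = -11 (mod 3).
    Reduce coefficients mod 3: 1·t ≡ 1 (mod 3).
    So t ≡ 1 (mod 3).
    Then x = 12 + 19·1 = 31, valid modulo lcm(19, 3) = 57: x ≡ 31 (mod 57).
  Combine with x ≡ 5 (mod 7); new modulus lcm = 399.
    Write x = 31 + 57·t and substitute into x ≡ 5 (mod 7): 57·t ≡ 5 − 31 = -26 (mod 7).
    Reduce coefficients mod 7: 1·t ≡ 2 (mod 7).
    So t ≡ 2 (mod 7).
    Then x = 31 + 57·2 = 145, valid modulo lcm(57, 7) = 399: x ≡ 145 (mod 399).
  Combine with x ≡ 7 (mod 13); new modulus lcm = 5187.
    Write x = 145 + 399·t and substitute into x ≡ 7 (mod 13): 399·t ≡ 7 − 145 = -138 (mod 13).
    Reduce coefficients mod 13: 9·t ≡ 5 (mod 13).
    The inverse of 9 mod 13 is 3 (since 9·3 = 27 = 2·13 + 1), so t ≡ 3·5 = 15 ≡ 2 (mod 13).
    Then x = 145 + 399·2 = 943, valid modulo lcm(399, 13) = 5187: x ≡ 943 (mod 5187).
  Combine with x ≡ 4 (mod 5); new modulus lcm = 25935.
    Write x = 943 + 5187·t and substitute into x ≡ 4 (mod 5): 5187·t ≡ 4 − 943 = -939 (mod 5).
    Reduce coefficients mod 5: 2·t ≡ 1 (mod 5).
    The inverse of 2 mod 5 is 3 (since 2·3 = 6 = 1·5 + 1), so t ≡ 3·1 = 3 ≡ 3 (mod 5).
    Then x = 943 + 5187·3 = 16504, valid modulo lcm(5187, 5) = 25935: x ≡ 16504 (mod 25935).
Verify against each original: 16504 mod 19 = 12, 16504 mod 3 = 1, 16504 mod 7 = 5, 16504 mod 13 = 7, 16504 mod 5 = 4.

x ≡ 16504 (mod 25935).


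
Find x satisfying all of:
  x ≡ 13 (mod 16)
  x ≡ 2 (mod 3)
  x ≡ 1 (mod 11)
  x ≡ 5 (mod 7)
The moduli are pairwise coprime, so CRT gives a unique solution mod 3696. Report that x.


Product of moduli M = 16 · 3 · 11 · 7 = 3696.
Merge one congruence at a time:
  Start: x ≡ 13 (mod 16).
  Combine with x ≡ 2 (mod 3); new modulus lcm = 48.
    Write x = 13 + 16·t and substitute into x ≡ 2 (mod 3): 16·t ≡ 2 − 13 = -11 (mod 3).
    Reduce coefficients mod 3: 1·t ≡ 1 (mod 3).
    So t ≡ 1 (mod 3).
    Then x = 13 + 16·1 = 29, valid modulo lcm(16, 3) = 48: x ≡ 29 (mod 48).
  Combine with x ≡ 1 (mod 11); new modulus lcm = 528.
    Write x = 29 + 48·t and substitute into x ≡ 1 (mod 11): 48·t ≡ 1 − 29 = -28 (mod 11).
    Reduce coefficients mod 11: 4·t ≡ 5 (mod 11).
    The inverse of 4 mod 11 is 3 (since 4·3 = 12 = 1·11 + 1), so t ≡ 3·5 = 15 ≡ 4 (mod 11).
    Then x = 29 + 48·4 = 221, valid modulo lcm(48, 11) = 528: x ≡ 221 (mod 528).
  Combine with x ≡ 5 (mod 7); new modulus lcm = 3696.
    Write x = 221 + 528·t and substitute into x ≡ 5 (mod 7): 528·t ≡ 5 − 221 = -216 (mod 7).
    Reduce coefficients mod 7: 3·t ≡ 1 (mod 7).
    The inverse of 3 mod 7 is 5 (since 3·5 = 15 = 2·7 + 1), so t ≡ 5·1 = 5 ≡ 5 (mod 7).
    Then x = 221 + 528·5 = 2861, valid modulo lcm(528, 7) = 3696: x ≡ 2861 (mod 3696).
Verify against each original: 2861 mod 16 = 13, 2861 mod 3 = 2, 2861 mod 11 = 1, 2861 mod 7 = 5.

x ≡ 2861 (mod 3696).


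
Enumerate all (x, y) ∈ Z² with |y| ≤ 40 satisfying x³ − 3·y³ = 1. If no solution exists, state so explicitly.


The equation is x³ - 3y³ = 1. For fixed y, x³ = 3·y³ + 1, so a solution requires the RHS to be a perfect cube.
Strategy: iterate y from -40 to 40, compute RHS = 3·y³ + 1, and check whether it is a (positive or negative) perfect cube.
Check small values of y:
  y = 0: RHS = 1 = (1)³ ⇒ x = 1 works.
  y = 1: RHS = 4 is not a perfect cube.
  y = -1: RHS = -2 is not a perfect cube.
  y = 2: RHS = 25 is not a perfect cube.
  y = -2: RHS = -23 is not a perfect cube.
  y = 3: RHS = 82 is not a perfect cube.
  y = -3: RHS = -80 is not a perfect cube.
Continuing the search up to |y| = 40 finds no further solutions beyond those listed.
Collected solutions: (1, 0).

Solutions (with |y| ≤ 40): (1, 0).


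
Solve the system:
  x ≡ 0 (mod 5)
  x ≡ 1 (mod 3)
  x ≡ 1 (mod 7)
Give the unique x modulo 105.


Moduli 5, 3, 7 are pairwise coprime; by CRT there is a unique solution modulo M = 5 · 3 · 7 = 105.
Solve pairwise, accumulating the modulus:
  Start with x ≡ 0 (mod 5).
  Combine with x ≡ 1 (mod 3): since gcd(5, 3) = 1, we get a unique residue mod 15.
    Write x = 0 + 5·t and substitute into x ≡ 1 (mod 3): 5·t ≡ 1 − 0 = 1 (mod 3).
    Reduce coefficients mod 3: 2·t ≡ 1 (mod 3).
    The inverse of 2 mod 3 is 2 (since 2·2 = 4 = 1·3 + 1), so t ≡ 2·1 = 2 ≡ 2 (mod 3).
    Then x = 0 + 5·2 = 10, valid modulo lcm(5, 3) = 15: x ≡ 10 (mod 15).
  Combine with x ≡ 1 (mod 7): since gcd(15, 7) = 1, we get a unique residue mod 105.
    Write x = 10 + 15·t and substitute into x ≡ 1 (mod 7): 15·t ≡ 1 − 10 = -9 (mod 7).
    Reduce coefficients mod 7: 1·t ≡ 5 (mod 7).
    So t ≡ 5 (mod 7).
    Then x = 10 + 15·5 = 85, valid modulo lcm(15, 7) = 105: x ≡ 85 (mod 105).
Verify: 85 mod 5 = 0 ✓, 85 mod 3 = 1 ✓, 85 mod 7 = 1 ✓.

x ≡ 85 (mod 105).


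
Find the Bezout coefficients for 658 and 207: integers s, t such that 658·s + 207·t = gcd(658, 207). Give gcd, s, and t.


Euclidean algorithm on (658, 207) — divide until remainder is 0:
  658 = 3 · 207 + 37
  207 = 5 · 37 + 22
  37 = 1 · 22 + 15
  22 = 1 · 15 + 7
  15 = 2 · 7 + 1
  7 = 7 · 1 + 0
gcd(658, 207) = 1.
Track Bezout coefficients alongside the remainders: start with r₀ = 658 = a·1 + b·0 (s = 1, t = 0) and r₁ = 207 = a·0 + b·1 (s = 0, t = 1); each new remainder r_{k+1} = r_{k-1} − q_k·r_k inherits s_{k+1} = s_{k-1} − q_k·s_k, t_{k+1} = t_{k-1} − q_k·t_k, so r_k = a·s_k + b·t_k at every step:
  q = 3: r = 37, s = 1 − 3·0 = 1, t = 0 − 3·1 = -3  (check: 658·1 + 207·(-3) = 37)
  q = 5: r = 22, s = 0 − 5·1 = -5, t = 1 − 5·(-3) = 16  (check: 658·(-5) + 207·16 = 22)
  q = 1: r = 15, s = 1 − 1·(-5) = 6, t = -3 − 1·16 = -19  (check: 658·6 + 207·(-19) = 15)
  q = 1: r = 7, s = -5 − 1·6 = -11, t = 16 − 1·(-19) = 35  (check: 658·(-11) + 207·35 = 7)
  q = 2: r = 1, s = 6 − 2·(-11) = 28, t = -19 − 2·35 = -89  (check: 658·28 + 207·(-89) = 1)
The row with r = 1 (the gcd) gives the Bezout coefficients s = 28, t = -89.
Result: 658 · (28) + 207 · (-89) = 1.

gcd(658, 207) = 1; s = 28, t = -89 (check: 658·28 + 207·(-89) = 1).


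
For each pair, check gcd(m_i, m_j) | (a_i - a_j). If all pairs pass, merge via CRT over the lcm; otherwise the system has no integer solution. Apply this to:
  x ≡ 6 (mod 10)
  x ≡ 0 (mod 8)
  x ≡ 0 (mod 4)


Moduli 10, 8, 4 are not pairwise coprime, so CRT works modulo lcm(m_i) when all pairwise compatibility conditions hold.
Pairwise compatibility: gcd(m_i, m_j) must divide a_i - a_j for every pair.
Merge one congruence at a time:
  Start: x ≡ 6 (mod 10).
  Combine with x ≡ 0 (mod 8): gcd(10, 8) = 2; 0 - 6 = -6, which IS divisible by 2, so compatible.
    Write x = 6 + 10·t and substitute into x ≡ 0 (mod 8): 10·t ≡ 0 − 6 = -6 (mod 8).
    Divide the congruence (and modulus) by g = 2: 5·t ≡ -3 (mod 4).
    Reduce coefficients mod 4: 1·t ≡ 1 (mod 4).
    So t ≡ 1 (mod 4).
    Then x = 6 + 10·1 = 16, valid modulo lcm(10, 8) = 40: x ≡ 16 (mod 40).
  Combine with x ≡ 0 (mod 4): gcd(40, 4) = 4; 0 - 16 = -16, which IS divisible by 4, so compatible.
    Write x = 16 + 40·t and substitute into x ≡ 0 (mod 4): 40·t ≡ 0 − 16 = -16 (mod 4).
    Divide the congruence (and modulus) by g = 4: 10·t ≡ -4 (mod 1).
    Modulo 1 every t works; take t = 0.
    Then x = 16 + 40·0 = 16, valid modulo lcm(40, 4) = 40: x ≡ 16 (mod 40).
Verify: 16 mod 10 = 6, 16 mod 8 = 0, 16 mod 4 = 0.

x ≡ 16 (mod 40).


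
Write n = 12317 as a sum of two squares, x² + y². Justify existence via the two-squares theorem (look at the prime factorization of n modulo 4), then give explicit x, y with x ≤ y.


Step 1: Factor n = 12317 = 109 · 113.
Step 2: Check the mod-4 condition on each prime factor: 109 ≡ 1 (mod 4), exponent 1; 113 ≡ 1 (mod 4), exponent 1.
All primes ≡ 3 (mod 4) appear to even exponent (or don't appear), so by the two-squares theorem n IS expressible as a sum of two squares.
Step 3: Build a representation. Here n = 109 · 113 is a product of primes ≡ 1 (mod 4). Each prime p ≡ 1 (mod 4) is itself a sum of two squares; find a² by testing p − a² for a perfect square:
  109: 109 − 1² = 108, 109 − 2² = 105, 109 − 3² = 100 = 10² ⇒ 109 = 3² + 10².
  113: 113 − 1² = 112, 113 − 2² = 109, 113 − 3² = 104, 113 − 4² = 97, 113 − 5² = 88, 113 − 6² = 77, 113 − 7² = 64 = 8² ⇒ 113 = 7² + 8².
  Combine using the Brahmagupta–Fibonacci identity (a² + b²)(c² + d²) = (ac − bd)² + (ad + bc)² = (ac + bd)² + (ad − bc)²:
  109 · 113 = 12317: from (3² + 10²)(7² + 8²), take (3·7 − 10·8, 3·8 + 10·7) = (21 − 80, 24 + 70) = (-59, 94); dropping signs (only squares matter) gives (59, 94); check 59² + 94² = 3481 + 8836 = 12317 ✓.
Step 4: Order so x ≤ y and verify: 59² + 94² = 3481 + 8836 = 12317 = n. ✓

n = 12317 = 59² + 94² (one valid representation with x ≤ y).
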